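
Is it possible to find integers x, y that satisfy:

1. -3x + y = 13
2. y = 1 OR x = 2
Yes

Take x = 2, y = 19. Substituting into each constraint:
  (1) -3(2) + 19 = 13 ✓
  (2) x = 2, target 2 ✓ (second branch holds)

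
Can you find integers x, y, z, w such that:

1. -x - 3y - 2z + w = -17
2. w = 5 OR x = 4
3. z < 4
Yes

Take x = 4, y = 5, z = 2, w = 6. Substituting into each constraint:
  (1) (-4) - 3(5) - 2(2) + 6 = -17 ✓
  (2) x = 4, target 4 ✓ (second branch holds)
  (3) 2 < 4 ✓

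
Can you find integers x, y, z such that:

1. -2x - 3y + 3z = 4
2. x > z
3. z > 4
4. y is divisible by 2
Yes

Take x = 7, y = 0, z = 6. Substituting into each constraint:
  (1) -2(7) - 3(0) + 3(6) = 4 ✓
  (2) 7 > 6 ✓
  (3) 6 > 4 ✓
  (4) 0 = 2 × 0, remainder 0 ✓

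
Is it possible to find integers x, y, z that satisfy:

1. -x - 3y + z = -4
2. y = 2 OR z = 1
Yes

Take x = 5, y = 0, z = 1. Substituting into each constraint:
  (1) (-5) - 3(0) + 1 = -4 ✓
  (2) z = 1, target 1 ✓ (second branch holds)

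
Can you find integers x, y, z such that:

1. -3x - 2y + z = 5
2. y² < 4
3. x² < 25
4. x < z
Yes

Take x = -2, y = 0, z = -1. Substituting into each constraint:
  (1) -3(-2) - 2(0) + (-1) = 5 ✓
  (2) y² = (0)² = 0, and 0 < 4 ✓
  (3) x² = (-2)² = 4, and 4 < 25 ✓
  (4) -2 < -1 ✓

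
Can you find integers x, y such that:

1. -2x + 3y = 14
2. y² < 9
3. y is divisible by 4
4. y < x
No

A contradictory subset is {-2x + 3y = 14, y² < 9, y < x}. No integer assignment can satisfy these jointly:

  - -2x + 3y = 14: is a linear equation tying the variables together
  - y² < 9: restricts y to |y| ≤ 2
  - y < x: bounds one variable relative to another variable

Propagating the comparison: x > y and y ≥ -2 give x ≥ -1. Range argument: with x ∈ [-1, ∞], y ∈ [-2, 2], the left side of the equation is at most 8, but the right side is 14 > 8. No integer solution exists.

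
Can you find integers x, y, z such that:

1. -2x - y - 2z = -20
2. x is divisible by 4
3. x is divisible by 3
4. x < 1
Yes

Take x = 0, y = 0, z = 10. Substituting into each constraint:
  (1) -2(0) + 0 - 2(10) = -20 ✓
  (2) 0 = 4 × 0, remainder 0 ✓
  (3) 0 = 3 × 0, remainder 0 ✓
  (4) 0 < 1 ✓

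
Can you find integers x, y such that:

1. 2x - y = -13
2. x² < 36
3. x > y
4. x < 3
No

A contradictory subset is {2x - y = -13, x² < 36, x > y}. No integer assignment can satisfy these jointly:

  - 2x - y = -13: is a linear equation tying the variables together
  - x² < 36: restricts x to |x| ≤ 5
  - x > y: bounds one variable relative to another variable

The bounds confine x to {-5, -4, -3, -2, -1, 0, 1, 2, 3, 4, 5}. For each value, substitute into the equation:
  • x = -5: the equation forces y = 3, but x > y fails since -5 ≤ 3.
  • x = -4: the equation forces y = 5, but x > y fails since -4 ≤ 5.
  • x = -3: the equation forces y = 7, but x > y fails since -3 ≤ 7.
  • x = -2: the equation forces y = 9, but x > y fails since -2 ≤ 9.
  • x = -1: the equation forces y = 11, but x > y fails since -1 ≤ 11.
  • x = 0: the equation forces y = 13, but x > y fails since 0 ≤ 13.
  • x = 1: the equation forces y = 15, but x > y fails since 1 ≤ 15.
  • x = 2: the equation forces y = 17, but x > y fails since 2 ≤ 17.
  • x = 3: the equation forces y = 19, but x > y fails since 3 ≤ 19.
  • x = 4: the equation forces y = 21, but x > y fails since 4 ≤ 21.
  • x = 5: the equation forces y = 23, but x > y fails since 5 ≤ 23.
Every case fails, so no integer solution exists.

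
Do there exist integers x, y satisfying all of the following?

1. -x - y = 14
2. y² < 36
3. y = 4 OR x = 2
Yes

Take x = -18, y = 4. Substituting into each constraint:
  (1) 18 + (-4) = 14 ✓
  (2) y² = (4)² = 16, and 16 < 36 ✓
  (3) y = 4, target 4 ✓ (first branch holds)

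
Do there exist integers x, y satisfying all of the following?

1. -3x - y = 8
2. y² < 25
Yes

Take x = -3, y = 1. Substituting into each constraint:
  (1) -3(-3) + (-1) = 8 ✓
  (2) y² = (1)² = 1, and 1 < 25 ✓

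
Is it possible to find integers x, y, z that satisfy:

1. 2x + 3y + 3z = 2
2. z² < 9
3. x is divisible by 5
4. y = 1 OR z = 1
Yes

Take x = 10, y = -7, z = 1. Substituting into each constraint:
  (1) 2(10) + 3(-7) + 3(1) = 2 ✓
  (2) z² = (1)² = 1, and 1 < 9 ✓
  (3) 10 = 5 × 2, remainder 0 ✓
  (4) z = 1, target 1 ✓ (second branch holds)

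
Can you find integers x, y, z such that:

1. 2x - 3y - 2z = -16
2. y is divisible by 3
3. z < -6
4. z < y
Yes

Take x = -15, y = 0, z = -7. Substituting into each constraint:
  (1) 2(-15) - 3(0) - 2(-7) = -16 ✓
  (2) 0 = 3 × 0, remainder 0 ✓
  (3) -7 < -6 ✓
  (4) -7 < 0 ✓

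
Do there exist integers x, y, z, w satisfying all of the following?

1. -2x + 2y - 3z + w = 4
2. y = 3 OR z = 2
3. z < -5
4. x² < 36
Yes

Take x = 0, y = 3, z = -6, w = -20. Substituting into each constraint:
  (1) -2(0) + 2(3) - 3(-6) + (-20) = 4 ✓
  (2) y = 3, target 3 ✓ (first branch holds)
  (3) -6 < -5 ✓
  (4) x² = (0)² = 0, and 0 < 36 ✓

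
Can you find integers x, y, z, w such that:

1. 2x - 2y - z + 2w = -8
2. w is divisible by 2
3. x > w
Yes

Take x = 1, y = 0, z = 10, w = 0. Substituting into each constraint:
  (1) 2(1) - 2(0) + (-10) + 2(0) = -8 ✓
  (2) 0 = 2 × 0, remainder 0 ✓
  (3) 1 > 0 ✓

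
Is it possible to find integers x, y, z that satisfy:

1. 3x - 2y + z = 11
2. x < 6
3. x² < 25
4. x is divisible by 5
Yes

Take x = 0, y = -5, z = 1. Substituting into each constraint:
  (1) 3(0) - 2(-5) + 1 = 11 ✓
  (2) 0 < 6 ✓
  (3) x² = (0)² = 0, and 0 < 25 ✓
  (4) 0 = 5 × 0, remainder 0 ✓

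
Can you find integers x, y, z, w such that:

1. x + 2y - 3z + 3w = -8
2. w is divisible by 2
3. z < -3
Yes

Take x = 0, y = -10, z = -4, w = 0. Substituting into each constraint:
  (1) 0 + 2(-10) - 3(-4) + 3(0) = -8 ✓
  (2) 0 = 2 × 0, remainder 0 ✓
  (3) -4 < -3 ✓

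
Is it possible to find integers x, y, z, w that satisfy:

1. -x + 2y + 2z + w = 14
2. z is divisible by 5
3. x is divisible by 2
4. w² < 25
Yes

Take x = 0, y = 6, z = 0, w = 2. Substituting into each constraint:
  (1) 0 + 2(6) + 2(0) + 2 = 14 ✓
  (2) 0 = 5 × 0, remainder 0 ✓
  (3) 0 = 2 × 0, remainder 0 ✓
  (4) w² = (2)² = 4, and 4 < 25 ✓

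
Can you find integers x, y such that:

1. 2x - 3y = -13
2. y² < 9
Yes

Take x = -8, y = -1. Substituting into each constraint:
  (1) 2(-8) - 3(-1) = -13 ✓
  (2) y² = (-1)² = 1, and 1 < 9 ✓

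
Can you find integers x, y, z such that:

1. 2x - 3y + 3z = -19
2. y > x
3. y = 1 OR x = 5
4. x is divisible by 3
No

A contradictory subset is {2x - 3y + 3z = -19, x is divisible by 3}. No integer assignment can satisfy these jointly:

  - 2x - 3y + 3z = -19: is a linear equation tying the variables together
  - x is divisible by 3: restricts x to multiples of 3

Modular obstruction: writing x = 3x', every remaining term of the linear equation is divisible by 3, so the left side is ≡ 0 (mod 3); but the right side -19 ≡ 2 (mod 3). No integers can satisfy it.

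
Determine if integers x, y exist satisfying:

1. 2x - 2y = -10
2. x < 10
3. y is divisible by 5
Yes

Take x = -5, y = 0. Substituting into each constraint:
  (1) 2(-5) - 2(0) = -10 ✓
  (2) -5 < 10 ✓
  (3) 0 = 5 × 0, remainder 0 ✓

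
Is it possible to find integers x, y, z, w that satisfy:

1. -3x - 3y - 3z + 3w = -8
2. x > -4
No

Even the single constraint (-3x - 3y - 3z + 3w = -8) is infeasible over the integers.

  - -3x - 3y - 3z + 3w = -8: every term on the left is divisible by 3, so the LHS ≡ 0 (mod 3), but the RHS -8 is not — no integer solution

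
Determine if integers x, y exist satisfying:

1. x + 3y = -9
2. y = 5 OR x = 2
Yes

Take x = -24, y = 5. Substituting into each constraint:
  (1) (-24) + 3(5) = -9 ✓
  (2) y = 5, target 5 ✓ (first branch holds)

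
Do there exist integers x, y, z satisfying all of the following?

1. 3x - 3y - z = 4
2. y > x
Yes

Take x = 0, y = 1, z = -7. Substituting into each constraint:
  (1) 3(0) - 3(1) + 7 = 4 ✓
  (2) 1 > 0 ✓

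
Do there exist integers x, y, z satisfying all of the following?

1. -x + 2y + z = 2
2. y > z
Yes

Take x = 0, y = 1, z = 0. Substituting into each constraint:
  (1) 0 + 2(1) + 0 = 2 ✓
  (2) 1 > 0 ✓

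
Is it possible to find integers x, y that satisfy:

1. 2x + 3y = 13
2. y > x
Yes

Take x = 2, y = 3. Substituting into each constraint:
  (1) 2(2) + 3(3) = 13 ✓
  (2) 3 > 2 ✓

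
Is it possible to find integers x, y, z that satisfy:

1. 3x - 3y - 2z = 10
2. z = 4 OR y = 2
Yes

Take x = 0, y = 2, z = -8. Substituting into each constraint:
  (1) 3(0) - 3(2) - 2(-8) = 10 ✓
  (2) y = 2, target 2 ✓ (second branch holds)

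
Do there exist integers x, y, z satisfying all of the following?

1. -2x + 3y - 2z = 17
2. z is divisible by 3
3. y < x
Yes

Take x = 20, y = 19, z = 0. Substituting into each constraint:
  (1) -2(20) + 3(19) - 2(0) = 17 ✓
  (2) 0 = 3 × 0, remainder 0 ✓
  (3) 19 < 20 ✓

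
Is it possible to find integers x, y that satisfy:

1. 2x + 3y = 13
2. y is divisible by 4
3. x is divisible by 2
No

The full constraint system is jointly infeasible over the integers. Each constraint and what it forces:

  - 2x + 3y = 13: is a linear equation tying the variables together
  - y is divisible by 4: restricts y to multiples of 4
  - x is divisible by 2: restricts x to multiples of 2

Modular obstruction: writing x = 2x' and writing y = 4y', every remaining term of the linear equation is divisible by 4, so the left side is ≡ 0 (mod 4); but the right side 13 ≡ 1 (mod 4). No integers can satisfy it.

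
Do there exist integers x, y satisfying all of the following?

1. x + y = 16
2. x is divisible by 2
Yes

Take x = 0, y = 16. Substituting into each constraint:
  (1) 0 + 16 = 16 ✓
  (2) 0 = 2 × 0, remainder 0 ✓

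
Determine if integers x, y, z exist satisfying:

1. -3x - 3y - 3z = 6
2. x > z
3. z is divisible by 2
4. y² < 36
Yes

Take x = 1, y = -3, z = 0. Substituting into each constraint:
  (1) -3(1) - 3(-3) - 3(0) = 6 ✓
  (2) 1 > 0 ✓
  (3) 0 = 2 × 0, remainder 0 ✓
  (4) y² = (-3)² = 9, and 9 < 36 ✓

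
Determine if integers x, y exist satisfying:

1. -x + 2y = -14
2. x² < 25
Yes

Take x = 0, y = -7. Substituting into each constraint:
  (1) 0 + 2(-7) = -14 ✓
  (2) x² = (0)² = 0, and 0 < 25 ✓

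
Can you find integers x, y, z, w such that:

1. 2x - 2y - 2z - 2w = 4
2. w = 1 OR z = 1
Yes

Take x = 0, y = -3, z = 1, w = 0. Substituting into each constraint:
  (1) 2(0) - 2(-3) - 2(1) - 2(0) = 4 ✓
  (2) z = 1, target 1 ✓ (second branch holds)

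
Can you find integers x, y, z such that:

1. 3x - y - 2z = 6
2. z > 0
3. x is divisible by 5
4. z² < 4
Yes

Take x = 0, y = -8, z = 1. Substituting into each constraint:
  (1) 3(0) + 8 - 2(1) = 6 ✓
  (2) 1 > 0 ✓
  (3) 0 = 5 × 0, remainder 0 ✓
  (4) z² = (1)² = 1, and 1 < 4 ✓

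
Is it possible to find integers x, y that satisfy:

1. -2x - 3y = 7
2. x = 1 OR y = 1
Yes

Take x = 1, y = -3. Substituting into each constraint:
  (1) -2(1) - 3(-3) = 7 ✓
  (2) x = 1, target 1 ✓ (first branch holds)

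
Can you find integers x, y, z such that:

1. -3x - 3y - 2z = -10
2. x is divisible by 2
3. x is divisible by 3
Yes

Take x = 0, y = 2, z = 2. Substituting into each constraint:
  (1) -3(0) - 3(2) - 2(2) = -10 ✓
  (2) 0 = 2 × 0, remainder 0 ✓
  (3) 0 = 3 × 0, remainder 0 ✓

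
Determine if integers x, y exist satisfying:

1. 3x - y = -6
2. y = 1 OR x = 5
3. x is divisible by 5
Yes

Take x = 5, y = 21. Substituting into each constraint:
  (1) 3(5) + (-21) = -6 ✓
  (2) x = 5, target 5 ✓ (second branch holds)
  (3) 5 = 5 × 1, remainder 0 ✓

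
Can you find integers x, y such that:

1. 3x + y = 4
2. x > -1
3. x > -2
Yes

Take x = 0, y = 4. Substituting into each constraint:
  (1) 3(0) + 4 = 4 ✓
  (2) 0 > -1 ✓
  (3) 0 > -2 ✓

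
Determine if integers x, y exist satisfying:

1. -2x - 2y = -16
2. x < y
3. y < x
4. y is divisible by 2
No

A contradictory subset is {x < y, y < x}. No integer assignment can satisfy these jointly:

  - x < y: bounds one variable relative to another variable
  - y < x: bounds one variable relative to another variable

Direct contradiction: y > x and x > y cannot both hold.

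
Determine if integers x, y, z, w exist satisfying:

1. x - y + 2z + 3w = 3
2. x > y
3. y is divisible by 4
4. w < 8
Yes

Take x = 1, y = 0, z = 1, w = 0. Substituting into each constraint:
  (1) 1 + 0 + 2(1) + 3(0) = 3 ✓
  (2) 1 > 0 ✓
  (3) 0 = 4 × 0, remainder 0 ✓
  (4) 0 < 8 ✓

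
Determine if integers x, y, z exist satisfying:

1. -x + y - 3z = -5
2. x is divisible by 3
Yes

Take x = 0, y = 1, z = 2. Substituting into each constraint:
  (1) 0 + 1 - 3(2) = -5 ✓
  (2) 0 = 3 × 0, remainder 0 ✓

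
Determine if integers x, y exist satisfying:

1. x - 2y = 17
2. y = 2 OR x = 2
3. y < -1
No

The full constraint system is jointly infeasible over the integers. Each constraint and what it forces:

  - x - 2y = 17: is a linear equation tying the variables together
  - y = 2 OR x = 2: forces a choice: either y = 2 or x = 2
  - y < -1: bounds one variable relative to a constant

Split on the disjunction (y = 2 OR x = 2):
  • If y = 2: this contradicts the bound y ≤ -2.
  • If x = 2: with x = 2, every remaining term of the linear equation is divisible by 2, so the left side is ≡ 0 (mod 2); but the right side 15 ≡ 1 (mod 2). No integers can satisfy it.
Both branches are infeasible, so the system has no integer solution.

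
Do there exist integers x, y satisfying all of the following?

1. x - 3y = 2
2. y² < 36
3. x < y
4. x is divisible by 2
Yes

Take x = -4, y = -2. Substituting into each constraint:
  (1) (-4) - 3(-2) = 2 ✓
  (2) y² = (-2)² = 4, and 4 < 36 ✓
  (3) -4 < -2 ✓
  (4) -4 = 2 × -2, remainder 0 ✓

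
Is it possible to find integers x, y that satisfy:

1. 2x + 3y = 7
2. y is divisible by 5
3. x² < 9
No

The full constraint system is jointly infeasible over the integers. Each constraint and what it forces:

  - 2x + 3y = 7: is a linear equation tying the variables together
  - y is divisible by 5: restricts y to multiples of 5
  - x² < 9: restricts x to |x| ≤ 2

The bounds confine x to {-2, -1, 0, 1, 2}. For each value, substitute into the equation:
  • x = -2: the equation gives 3y = 11, so y would not be an integer.
  • x = -1: the equation forces y = 3, but 5 does not divide 3.
  • x = 0: the equation gives 3y = 7, so y would not be an integer.
  • x = 1: the equation gives 3y = 5, so y would not be an integer.
  • x = 2: the equation forces y = 1, but 5 does not divide 1.
Every case fails, so no integer solution exists.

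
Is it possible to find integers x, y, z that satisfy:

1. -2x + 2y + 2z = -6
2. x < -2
Yes

Take x = -3, y = 0, z = -6. Substituting into each constraint:
  (1) -2(-3) + 2(0) + 2(-6) = -6 ✓
  (2) -3 < -2 ✓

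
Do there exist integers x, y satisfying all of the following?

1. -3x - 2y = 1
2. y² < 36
Yes

Take x = 1, y = -2. Substituting into each constraint:
  (1) -3(1) - 2(-2) = 1 ✓
  (2) y² = (-2)² = 4, and 4 < 36 ✓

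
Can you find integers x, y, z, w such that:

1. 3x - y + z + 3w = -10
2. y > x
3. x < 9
Yes

Take x = 0, y = 1, z = -9, w = 0. Substituting into each constraint:
  (1) 3(0) + (-1) + (-9) + 3(0) = -10 ✓
  (2) 1 > 0 ✓
  (3) 0 < 9 ✓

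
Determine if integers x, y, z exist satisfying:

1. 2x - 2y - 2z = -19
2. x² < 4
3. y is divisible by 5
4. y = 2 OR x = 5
No

Even the single constraint (2x - 2y - 2z = -19) is infeasible over the integers.

  - 2x - 2y - 2z = -19: every term on the left is divisible by 2, so the LHS ≡ 0 (mod 2), but the RHS -19 is not — no integer solution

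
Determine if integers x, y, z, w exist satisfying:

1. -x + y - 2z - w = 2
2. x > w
Yes

Take x = 0, y = 1, z = 0, w = -1. Substituting into each constraint:
  (1) 0 + 1 - 2(0) + 1 = 2 ✓
  (2) 0 > -1 ✓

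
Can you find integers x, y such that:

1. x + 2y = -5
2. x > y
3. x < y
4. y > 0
No

A contradictory subset is {x > y, x < y}. No integer assignment can satisfy these jointly:

  - x > y: bounds one variable relative to another variable
  - x < y: bounds one variable relative to another variable

Direct contradiction: x > y and y > x cannot both hold.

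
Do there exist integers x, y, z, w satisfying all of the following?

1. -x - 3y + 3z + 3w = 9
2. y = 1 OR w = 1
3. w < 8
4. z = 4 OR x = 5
Yes

Take x = 0, y = 2, z = 4, w = 1. Substituting into each constraint:
  (1) 0 - 3(2) + 3(4) + 3(1) = 9 ✓
  (2) w = 1, target 1 ✓ (second branch holds)
  (3) 1 < 8 ✓
  (4) z = 4, target 4 ✓ (first branch holds)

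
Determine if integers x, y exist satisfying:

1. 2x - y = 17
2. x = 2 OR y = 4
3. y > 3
No

The full constraint system is jointly infeasible over the integers. Each constraint and what it forces:

  - 2x - y = 17: is a linear equation tying the variables together
  - x = 2 OR y = 4: forces a choice: either x = 2 or y = 4
  - y > 3: bounds one variable relative to a constant

Split on the disjunction (x = 2 OR y = 4):
  • If x = 2: the equation forces y = -13, which contradicts the bound y ≥ 4.
  • If y = 4: with y = 4, every remaining term of the linear equation is divisible by 2, so the left side is ≡ 0 (mod 2); but the right side 21 ≡ 1 (mod 2). No integers can satisfy it.
Both branches are infeasible, so the system has no integer solution.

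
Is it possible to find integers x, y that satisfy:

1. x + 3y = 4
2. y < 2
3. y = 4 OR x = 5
No

The full constraint system is jointly infeasible over the integers. Each constraint and what it forces:

  - x + 3y = 4: is a linear equation tying the variables together
  - y < 2: bounds one variable relative to a constant
  - y = 4 OR x = 5: forces a choice: either y = 4 or x = 5

Split on the disjunction (y = 4 OR x = 5):
  • If y = 4: this contradicts the bound y ≤ 1.
  • If x = 5: with x = 5, every remaining term of the linear equation is divisible by 3, so the left side is ≡ 0 (mod 3); but the right side -1 ≡ 2 (mod 3). No integers can satisfy it.
Both branches are infeasible, so the system has no integer solution.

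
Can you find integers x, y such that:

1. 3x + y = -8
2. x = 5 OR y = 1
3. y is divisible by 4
No

The full constraint system is jointly infeasible over the integers. Each constraint and what it forces:

  - 3x + y = -8: is a linear equation tying the variables together
  - x = 5 OR y = 1: forces a choice: either x = 5 or y = 1
  - y is divisible by 4: restricts y to multiples of 4

Split on the disjunction (x = 5 OR y = 1):
  • If x = 5: with x = 5, writing y = 4y', every remaining term of the linear equation is divisible by 4, so the left side is ≡ 0 (mod 4); but the right side -23 ≡ 1 (mod 4). No integers can satisfy it.
  • If y = 1: this contradicts the divisibility constraint — 1 is not a multiple of 4.
Both branches are infeasible, so the system has no integer solution.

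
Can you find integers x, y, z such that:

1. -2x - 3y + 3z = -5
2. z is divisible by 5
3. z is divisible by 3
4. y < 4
Yes

Take x = 1, y = 1, z = 0. Substituting into each constraint:
  (1) -2(1) - 3(1) + 3(0) = -5 ✓
  (2) 0 = 5 × 0, remainder 0 ✓
  (3) 0 = 3 × 0, remainder 0 ✓
  (4) 1 < 4 ✓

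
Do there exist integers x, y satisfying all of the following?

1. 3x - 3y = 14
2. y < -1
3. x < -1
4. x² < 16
No

Even the single constraint (3x - 3y = 14) is infeasible over the integers.

  - 3x - 3y = 14: every term on the left is divisible by 3, so the LHS ≡ 0 (mod 3), but the RHS 14 is not — no integer solution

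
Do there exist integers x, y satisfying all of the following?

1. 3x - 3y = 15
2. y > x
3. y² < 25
No

A contradictory subset is {3x - 3y = 15, y > x}. No integer assignment can satisfy these jointly:

  - 3x - 3y = 15: is a linear equation tying the variables together
  - y > x: bounds one variable relative to another variable

From the equation, x − y = 5, i.e. y − x = -5; but y > x requires y − x ≥ 1. Contradiction.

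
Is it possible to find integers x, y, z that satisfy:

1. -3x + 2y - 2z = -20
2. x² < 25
Yes

Take x = 0, y = 0, z = 10. Substituting into each constraint:
  (1) -3(0) + 2(0) - 2(10) = -20 ✓
  (2) x² = (0)² = 0, and 0 < 25 ✓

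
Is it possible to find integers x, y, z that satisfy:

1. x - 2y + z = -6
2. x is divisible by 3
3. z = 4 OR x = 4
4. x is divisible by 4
Yes

Take x = 12, y = 11, z = 4. Substituting into each constraint:
  (1) 12 - 2(11) + 4 = -6 ✓
  (2) 12 = 3 × 4, remainder 0 ✓
  (3) z = 4, target 4 ✓ (first branch holds)
  (4) 12 = 4 × 3, remainder 0 ✓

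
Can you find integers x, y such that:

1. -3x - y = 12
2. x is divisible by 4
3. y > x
Yes

Take x = -4, y = 0. Substituting into each constraint:
  (1) -3(-4) + 0 = 12 ✓
  (2) -4 = 4 × -1, remainder 0 ✓
  (3) 0 > -4 ✓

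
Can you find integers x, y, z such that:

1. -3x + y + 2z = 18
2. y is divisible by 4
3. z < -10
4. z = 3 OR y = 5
No

A contradictory subset is {y is divisible by 4, z < -10, z = 3 OR y = 5}. No integer assignment can satisfy these jointly:

  - y is divisible by 4: restricts y to multiples of 4
  - z < -10: bounds one variable relative to a constant
  - z = 3 OR y = 5: forces a choice: either z = 3 or y = 5

Split on the disjunction (z = 3 OR y = 5):
  • If z = 3: this contradicts the bound z ≤ -11.
  • If y = 5: this contradicts the divisibility constraint — 5 is not a multiple of 4.
Both branches are infeasible, so the system has no integer solution.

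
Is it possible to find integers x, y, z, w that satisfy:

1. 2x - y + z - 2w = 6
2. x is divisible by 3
Yes

Take x = 0, y = 0, z = 0, w = -3. Substituting into each constraint:
  (1) 2(0) + 0 + 0 - 2(-3) = 6 ✓
  (2) 0 = 3 × 0, remainder 0 ✓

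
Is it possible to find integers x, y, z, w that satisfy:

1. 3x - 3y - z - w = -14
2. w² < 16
Yes

Take x = -4, y = 0, z = 2, w = 0. Substituting into each constraint:
  (1) 3(-4) - 3(0) + (-2) + 0 = -14 ✓
  (2) w² = (0)² = 0, and 0 < 16 ✓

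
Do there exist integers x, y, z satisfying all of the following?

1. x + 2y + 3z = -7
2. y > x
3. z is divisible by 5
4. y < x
No

A contradictory subset is {y > x, y < x}. No integer assignment can satisfy these jointly:

  - y > x: bounds one variable relative to another variable
  - y < x: bounds one variable relative to another variable

Direct contradiction: y > x and x > y cannot both hold.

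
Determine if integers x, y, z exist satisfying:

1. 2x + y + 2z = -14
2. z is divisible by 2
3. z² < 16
Yes

Take x = 0, y = -14, z = 0. Substituting into each constraint:
  (1) 2(0) + (-14) + 2(0) = -14 ✓
  (2) 0 = 2 × 0, remainder 0 ✓
  (3) z² = (0)² = 0, and 0 < 16 ✓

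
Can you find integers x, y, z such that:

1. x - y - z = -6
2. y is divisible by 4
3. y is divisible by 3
Yes

Take x = -6, y = 0, z = 0. Substituting into each constraint:
  (1) (-6) + 0 + 0 = -6 ✓
  (2) 0 = 4 × 0, remainder 0 ✓
  (3) 0 = 3 × 0, remainder 0 ✓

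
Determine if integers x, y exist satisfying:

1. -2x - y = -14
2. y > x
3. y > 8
Yes

Take x = 2, y = 10. Substituting into each constraint:
  (1) -2(2) + (-10) = -14 ✓
  (2) 10 > 2 ✓
  (3) 10 > 8 ✓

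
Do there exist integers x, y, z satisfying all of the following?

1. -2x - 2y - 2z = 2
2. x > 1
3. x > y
Yes

Take x = 2, y = 0, z = -3. Substituting into each constraint:
  (1) -2(2) - 2(0) - 2(-3) = 2 ✓
  (2) 2 > 1 ✓
  (3) 2 > 0 ✓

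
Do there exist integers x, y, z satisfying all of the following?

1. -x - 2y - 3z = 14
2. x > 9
Yes

Take x = 10, y = -12, z = 0. Substituting into each constraint:
  (1) (-10) - 2(-12) - 3(0) = 14 ✓
  (2) 10 > 9 ✓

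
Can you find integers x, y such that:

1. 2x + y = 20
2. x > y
Yes

Take x = 7, y = 6. Substituting into each constraint:
  (1) 2(7) + 6 = 20 ✓
  (2) 7 > 6 ✓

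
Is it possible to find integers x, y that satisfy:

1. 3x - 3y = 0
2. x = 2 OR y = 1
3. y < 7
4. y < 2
Yes

Take x = 1, y = 1. Substituting into each constraint:
  (1) 3(1) - 3(1) = 0 ✓
  (2) y = 1, target 1 ✓ (second branch holds)
  (3) 1 < 7 ✓
  (4) 1 < 2 ✓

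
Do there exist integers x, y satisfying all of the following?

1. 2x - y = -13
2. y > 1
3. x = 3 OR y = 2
Yes

Take x = 3, y = 19. Substituting into each constraint:
  (1) 2(3) + (-19) = -13 ✓
  (2) 19 > 1 ✓
  (3) x = 3, target 3 ✓ (first branch holds)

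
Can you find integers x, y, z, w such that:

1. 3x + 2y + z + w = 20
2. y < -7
Yes

Take x = 0, y = -8, z = 36, w = 0. Substituting into each constraint:
  (1) 3(0) + 2(-8) + 36 + 0 = 20 ✓
  (2) -8 < -7 ✓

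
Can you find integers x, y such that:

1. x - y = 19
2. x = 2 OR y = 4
Yes

Take x = 2, y = -17. Substituting into each constraint:
  (1) 2 + 17 = 19 ✓
  (2) x = 2, target 2 ✓ (first branch holds)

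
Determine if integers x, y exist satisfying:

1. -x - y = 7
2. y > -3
Yes

Take x = -5, y = -2. Substituting into each constraint:
  (1) 5 + 2 = 7 ✓
  (2) -2 > -3 ✓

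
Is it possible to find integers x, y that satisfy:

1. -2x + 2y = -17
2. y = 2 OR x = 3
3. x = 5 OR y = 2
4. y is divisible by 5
No

Even the single constraint (-2x + 2y = -17) is infeasible over the integers.

  - -2x + 2y = -17: every term on the left is divisible by 2, so the LHS ≡ 0 (mod 2), but the RHS -17 is not — no integer solution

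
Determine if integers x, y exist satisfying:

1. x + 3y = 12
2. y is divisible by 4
Yes

Take x = 12, y = 0. Substituting into each constraint:
  (1) 12 + 3(0) = 12 ✓
  (2) 0 = 4 × 0, remainder 0 ✓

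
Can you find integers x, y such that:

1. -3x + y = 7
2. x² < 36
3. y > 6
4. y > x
Yes

Take x = 0, y = 7. Substituting into each constraint:
  (1) -3(0) + 7 = 7 ✓
  (2) x² = (0)² = 0, and 0 < 36 ✓
  (3) 7 > 6 ✓
  (4) 7 > 0 ✓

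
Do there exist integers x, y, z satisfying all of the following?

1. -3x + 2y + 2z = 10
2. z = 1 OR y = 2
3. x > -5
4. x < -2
Yes

Take x = -4, y = 2, z = -3. Substituting into each constraint:
  (1) -3(-4) + 2(2) + 2(-3) = 10 ✓
  (2) y = 2, target 2 ✓ (second branch holds)
  (3) -4 > -5 ✓
  (4) -4 < -2 ✓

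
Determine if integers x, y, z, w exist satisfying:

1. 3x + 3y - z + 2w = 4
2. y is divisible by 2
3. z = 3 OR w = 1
Yes

Take x = 3, y = 0, z = 3, w = -1. Substituting into each constraint:
  (1) 3(3) + 3(0) + (-3) + 2(-1) = 4 ✓
  (2) 0 = 2 × 0, remainder 0 ✓
  (3) z = 3, target 3 ✓ (first branch holds)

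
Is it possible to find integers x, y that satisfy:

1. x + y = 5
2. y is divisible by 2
Yes

Take x = 5, y = 0. Substituting into each constraint:
  (1) 5 + 0 = 5 ✓
  (2) 0 = 2 × 0, remainder 0 ✓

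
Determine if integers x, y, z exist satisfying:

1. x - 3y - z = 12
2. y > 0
Yes

Take x = 0, y = 1, z = -15. Substituting into each constraint:
  (1) 0 - 3(1) + 15 = 12 ✓
  (2) 1 > 0 ✓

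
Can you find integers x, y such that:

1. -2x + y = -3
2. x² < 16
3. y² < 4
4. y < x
Yes

Take x = 2, y = 1. Substituting into each constraint:
  (1) -2(2) + 1 = -3 ✓
  (2) x² = (2)² = 4, and 4 < 16 ✓
  (3) y² = (1)² = 1, and 1 < 4 ✓
  (4) 1 < 2 ✓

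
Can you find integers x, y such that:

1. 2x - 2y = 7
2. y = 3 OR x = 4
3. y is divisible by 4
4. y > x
No

Even the single constraint (2x - 2y = 7) is infeasible over the integers.

  - 2x - 2y = 7: every term on the left is divisible by 2, so the LHS ≡ 0 (mod 2), but the RHS 7 is not — no integer solution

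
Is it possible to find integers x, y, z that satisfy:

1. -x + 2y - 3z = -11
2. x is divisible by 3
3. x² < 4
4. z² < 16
Yes

Take x = 0, y = -4, z = 1. Substituting into each constraint:
  (1) 0 + 2(-4) - 3(1) = -11 ✓
  (2) 0 = 3 × 0, remainder 0 ✓
  (3) x² = (0)² = 0, and 0 < 4 ✓
  (4) z² = (1)² = 1, and 1 < 16 ✓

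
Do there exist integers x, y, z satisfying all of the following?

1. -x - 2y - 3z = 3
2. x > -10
Yes

Take x = -3, y = 0, z = 0. Substituting into each constraint:
  (1) 3 - 2(0) - 3(0) = 3 ✓
  (2) -3 > -10 ✓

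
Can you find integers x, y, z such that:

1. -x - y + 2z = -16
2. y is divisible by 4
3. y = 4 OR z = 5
Yes

Take x = 12, y = 4, z = 0. Substituting into each constraint:
  (1) (-12) + (-4) + 2(0) = -16 ✓
  (2) 4 = 4 × 1, remainder 0 ✓
  (3) y = 4, target 4 ✓ (first branch holds)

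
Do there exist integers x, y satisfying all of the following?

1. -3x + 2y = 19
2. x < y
Yes

Take x = -5, y = 2. Substituting into each constraint:
  (1) -3(-5) + 2(2) = 19 ✓
  (2) -5 < 2 ✓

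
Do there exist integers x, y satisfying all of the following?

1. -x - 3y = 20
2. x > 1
Yes

Take x = 4, y = -8. Substituting into each constraint:
  (1) (-4) - 3(-8) = 20 ✓
  (2) 4 > 1 ✓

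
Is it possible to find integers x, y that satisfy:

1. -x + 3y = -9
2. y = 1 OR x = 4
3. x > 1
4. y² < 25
Yes

Take x = 12, y = 1. Substituting into each constraint:
  (1) (-12) + 3(1) = -9 ✓
  (2) y = 1, target 1 ✓ (first branch holds)
  (3) 12 > 1 ✓
  (4) y² = (1)² = 1, and 1 < 25 ✓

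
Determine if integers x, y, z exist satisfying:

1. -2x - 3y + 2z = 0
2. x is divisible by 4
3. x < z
Yes

Take x = 0, y = 2, z = 3. Substituting into each constraint:
  (1) -2(0) - 3(2) + 2(3) = 0 ✓
  (2) 0 = 4 × 0, remainder 0 ✓
  (3) 0 < 3 ✓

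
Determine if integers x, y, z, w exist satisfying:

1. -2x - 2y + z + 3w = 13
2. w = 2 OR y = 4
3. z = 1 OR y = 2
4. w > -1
Yes

Take x = -3, y = 0, z = 1, w = 2. Substituting into each constraint:
  (1) -2(-3) - 2(0) + 1 + 3(2) = 13 ✓
  (2) w = 2, target 2 ✓ (first branch holds)
  (3) z = 1, target 1 ✓ (first branch holds)
  (4) 2 > -1 ✓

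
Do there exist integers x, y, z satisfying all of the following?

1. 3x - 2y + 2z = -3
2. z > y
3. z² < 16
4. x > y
Yes

Take x = -3, y = -4, z = -1. Substituting into each constraint:
  (1) 3(-3) - 2(-4) + 2(-1) = -3 ✓
  (2) -1 > -4 ✓
  (3) z² = (-1)² = 1, and 1 < 16 ✓
  (4) -3 > -4 ✓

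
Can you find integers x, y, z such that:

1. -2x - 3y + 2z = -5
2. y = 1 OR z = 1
Yes

Take x = 5, y = -1, z = 1. Substituting into each constraint:
  (1) -2(5) - 3(-1) + 2(1) = -5 ✓
  (2) z = 1, target 1 ✓ (second branch holds)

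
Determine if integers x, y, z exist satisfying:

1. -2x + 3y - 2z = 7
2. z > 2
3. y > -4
Yes

Take x = -5, y = 1, z = 3. Substituting into each constraint:
  (1) -2(-5) + 3(1) - 2(3) = 7 ✓
  (2) 3 > 2 ✓
  (3) 1 > -4 ✓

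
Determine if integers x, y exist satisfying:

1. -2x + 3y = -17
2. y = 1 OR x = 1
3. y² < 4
Yes

Take x = 10, y = 1. Substituting into each constraint:
  (1) -2(10) + 3(1) = -17 ✓
  (2) y = 1, target 1 ✓ (first branch holds)
  (3) y² = (1)² = 1, and 1 < 4 ✓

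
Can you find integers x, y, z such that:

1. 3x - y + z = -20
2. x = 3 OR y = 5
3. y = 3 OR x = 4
Yes

Take x = 3, y = 3, z = -26. Substituting into each constraint:
  (1) 3(3) + (-3) + (-26) = -20 ✓
  (2) x = 3, target 3 ✓ (first branch holds)
  (3) y = 3, target 3 ✓ (first branch holds)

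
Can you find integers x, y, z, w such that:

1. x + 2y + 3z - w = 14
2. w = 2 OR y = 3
Yes

Take x = 0, y = 8, z = 0, w = 2. Substituting into each constraint:
  (1) 0 + 2(8) + 3(0) + (-2) = 14 ✓
  (2) w = 2, target 2 ✓ (first branch holds)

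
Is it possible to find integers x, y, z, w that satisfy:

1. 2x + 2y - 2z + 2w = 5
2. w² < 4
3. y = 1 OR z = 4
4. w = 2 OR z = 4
No

Even the single constraint (2x + 2y - 2z + 2w = 5) is infeasible over the integers.

  - 2x + 2y - 2z + 2w = 5: every term on the left is divisible by 2, so the LHS ≡ 0 (mod 2), but the RHS 5 is not — no integer solution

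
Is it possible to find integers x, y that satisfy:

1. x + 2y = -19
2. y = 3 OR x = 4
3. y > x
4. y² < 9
No

The full constraint system is jointly infeasible over the integers. Each constraint and what it forces:

  - x + 2y = -19: is a linear equation tying the variables together
  - y = 3 OR x = 4: forces a choice: either y = 3 or x = 4
  - y > x: bounds one variable relative to another variable
  - y² < 9: restricts y to |y| ≤ 2

Split on the disjunction (y = 3 OR x = 4):
  • If y = 3: this contradicts y² < 9, which requires |y| ≤ 2.
  • If x = 4: with x = 4, every remaining term of the linear equation is divisible by 2, so the left side is ≡ 0 (mod 2); but the right side -23 ≡ 1 (mod 2). No integers can satisfy it.
Both branches are infeasible, so the system has no integer solution.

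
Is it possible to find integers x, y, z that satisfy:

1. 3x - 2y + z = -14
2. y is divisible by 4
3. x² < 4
Yes

Take x = 0, y = 0, z = -14. Substituting into each constraint:
  (1) 3(0) - 2(0) + (-14) = -14 ✓
  (2) 0 = 4 × 0, remainder 0 ✓
  (3) x² = (0)² = 0, and 0 < 4 ✓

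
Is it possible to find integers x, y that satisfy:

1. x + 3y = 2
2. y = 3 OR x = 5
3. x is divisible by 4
No

The full constraint system is jointly infeasible over the integers. Each constraint and what it forces:

  - x + 3y = 2: is a linear equation tying the variables together
  - y = 3 OR x = 5: forces a choice: either y = 3 or x = 5
  - x is divisible by 4: restricts x to multiples of 4

Split on the disjunction (y = 3 OR x = 5):
  • If y = 3: with y = 3, writing x = 4x', every remaining term of the linear equation is divisible by 4, so the left side is ≡ 0 (mod 4); but the right side -7 ≡ 1 (mod 4). No integers can satisfy it.
  • If x = 5: this contradicts the divisibility constraint — 5 is not a multiple of 4.
Both branches are infeasible, so the system has no integer solution.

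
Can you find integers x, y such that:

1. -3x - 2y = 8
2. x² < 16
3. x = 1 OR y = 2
No

The full constraint system is jointly infeasible over the integers. Each constraint and what it forces:

  - -3x - 2y = 8: is a linear equation tying the variables together
  - x² < 16: restricts x to |x| ≤ 3
  - x = 1 OR y = 2: forces a choice: either x = 1 or y = 2

Split on the disjunction (x = 1 OR y = 2):
  • If x = 1: with x = 1, every remaining term of the linear equation is divisible by 2, so the left side is ≡ 0 (mod 2); but the right side 11 ≡ 1 (mod 2). No integers can satisfy it.
  • If y = 2: the equation forces x = -4, but x² < 16 requires |x| ≤ 3.
Both branches are infeasible, so the system has no integer solution.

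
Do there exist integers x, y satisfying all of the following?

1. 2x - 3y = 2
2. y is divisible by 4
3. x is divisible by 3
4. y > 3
No

A contradictory subset is {2x - 3y = 2, x is divisible by 3}. No integer assignment can satisfy these jointly:

  - 2x - 3y = 2: is a linear equation tying the variables together
  - x is divisible by 3: restricts x to multiples of 3

Modular obstruction: writing x = 3x', every remaining term of the linear equation is divisible by 3, so the left side is ≡ 0 (mod 3); but the right side 2 ≡ 2 (mod 3). No integers can satisfy it.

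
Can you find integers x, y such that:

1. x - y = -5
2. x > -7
Yes

Take x = 0, y = 5. Substituting into each constraint:
  (1) 0 + (-5) = -5 ✓
  (2) 0 > -7 ✓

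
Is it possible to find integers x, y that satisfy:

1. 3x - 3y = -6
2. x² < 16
Yes

Take x = -2, y = 0. Substituting into each constraint:
  (1) 3(-2) - 3(0) = -6 ✓
  (2) x² = (-2)² = 4, and 4 < 16 ✓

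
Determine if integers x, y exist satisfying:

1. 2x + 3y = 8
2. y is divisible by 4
Yes

Take x = 4, y = 0. Substituting into each constraint:
  (1) 2(4) + 3(0) = 8 ✓
  (2) 0 = 4 × 0, remainder 0 ✓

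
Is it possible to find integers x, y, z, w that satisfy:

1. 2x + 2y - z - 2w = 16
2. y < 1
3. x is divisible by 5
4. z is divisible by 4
Yes

Take x = 0, y = 0, z = 0, w = -8. Substituting into each constraint:
  (1) 2(0) + 2(0) + 0 - 2(-8) = 16 ✓
  (2) 0 < 1 ✓
  (3) 0 = 5 × 0, remainder 0 ✓
  (4) 0 = 4 × 0, remainder 0 ✓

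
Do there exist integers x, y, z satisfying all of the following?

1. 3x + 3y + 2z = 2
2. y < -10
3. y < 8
Yes

Take x = 0, y = -12, z = 19. Substituting into each constraint:
  (1) 3(0) + 3(-12) + 2(19) = 2 ✓
  (2) -12 < -10 ✓
  (3) -12 < 8 ✓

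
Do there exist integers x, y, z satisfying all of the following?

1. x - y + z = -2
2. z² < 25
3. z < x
Yes

Take x = 1, y = 3, z = 0. Substituting into each constraint:
  (1) 1 + (-3) + 0 = -2 ✓
  (2) z² = (0)² = 0, and 0 < 25 ✓
  (3) 0 < 1 ✓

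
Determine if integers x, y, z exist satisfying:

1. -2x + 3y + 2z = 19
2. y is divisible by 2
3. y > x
No

A contradictory subset is {-2x + 3y + 2z = 19, y is divisible by 2}. No integer assignment can satisfy these jointly:

  - -2x + 3y + 2z = 19: is a linear equation tying the variables together
  - y is divisible by 2: restricts y to multiples of 2

Modular obstruction: writing y = 2y', every remaining term of the linear equation is divisible by 2, so the left side is ≡ 0 (mod 2); but the right side 19 ≡ 1 (mod 2). No integers can satisfy it.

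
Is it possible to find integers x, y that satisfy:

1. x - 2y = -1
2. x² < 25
Yes

Take x = 1, y = 1. Substituting into each constraint:
  (1) 1 - 2(1) = -1 ✓
  (2) x² = (1)² = 1, and 1 < 25 ✓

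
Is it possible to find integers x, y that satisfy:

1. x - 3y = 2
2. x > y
Yes

Take x = 2, y = 0. Substituting into each constraint:
  (1) 2 - 3(0) = 2 ✓
  (2) 2 > 0 ✓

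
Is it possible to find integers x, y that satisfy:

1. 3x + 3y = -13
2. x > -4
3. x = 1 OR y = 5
No

Even the single constraint (3x + 3y = -13) is infeasible over the integers.

  - 3x + 3y = -13: every term on the left is divisible by 3, so the LHS ≡ 0 (mod 3), but the RHS -13 is not — no integer solution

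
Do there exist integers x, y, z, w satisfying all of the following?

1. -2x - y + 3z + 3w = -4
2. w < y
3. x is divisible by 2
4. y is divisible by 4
Yes

Take x = 2, y = 0, z = 1, w = -1. Substituting into each constraint:
  (1) -2(2) + 0 + 3(1) + 3(-1) = -4 ✓
  (2) -1 < 0 ✓
  (3) 2 = 2 × 1, remainder 0 ✓
  (4) 0 = 4 × 0, remainder 0 ✓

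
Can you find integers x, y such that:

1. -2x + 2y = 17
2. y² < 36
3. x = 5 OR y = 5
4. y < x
No

Even the single constraint (-2x + 2y = 17) is infeasible over the integers.

  - -2x + 2y = 17: every term on the left is divisible by 2, so the LHS ≡ 0 (mod 2), but the RHS 17 is not — no integer solution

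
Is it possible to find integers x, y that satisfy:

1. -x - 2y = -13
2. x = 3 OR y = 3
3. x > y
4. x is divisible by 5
No

The full constraint system is jointly infeasible over the integers. Each constraint and what it forces:

  - -x - 2y = -13: is a linear equation tying the variables together
  - x = 3 OR y = 3: forces a choice: either x = 3 or y = 3
  - x > y: bounds one variable relative to another variable
  - x is divisible by 5: restricts x to multiples of 5

Split on the disjunction (x = 3 OR y = 3):
  • If x = 3: this contradicts the divisibility constraint — 3 is not a multiple of 5.
  • If y = 3: with y = 3, writing x = 5x', every remaining term of the linear equation is divisible by 5, so the left side is ≡ 0 (mod 5); but the right side -7 ≡ 3 (mod 5). No integers can satisfy it.
Both branches are infeasible, so the system has no integer solution.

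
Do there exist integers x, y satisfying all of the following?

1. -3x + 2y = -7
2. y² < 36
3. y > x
No

The full constraint system is jointly infeasible over the integers. Each constraint and what it forces:

  - -3x + 2y = -7: is a linear equation tying the variables together
  - y² < 36: restricts y to |y| ≤ 5
  - y > x: bounds one variable relative to another variable

The bounds confine y to {-5, -4, -3, -2, -1, 0, 1, 2, 3, 4, 5}. For each value, substitute into the equation:
  • y = -5: the equation forces x = -1, but y > x fails since -5 ≤ -1.
  • y = -4: the equation gives -3x = 1, so x would not be an integer.
  • y = -3: the equation gives -3x = -1, so x would not be an integer.
  • y = -2: the equation forces x = 1, but y > x fails since -2 ≤ 1.
  • y = -1: the equation gives -3x = -5, so x would not be an integer.
  • y = 0: the equation gives -3x = -7, so x would not be an integer.
  • y = 1: the equation forces x = 3, but y > x fails since 1 ≤ 3.
  • y = 2: the equation gives -3x = -11, so x would not be an integer.
  • y = 3: the equation gives -3x = -13, so x would not be an integer.
  • y = 4: the equation forces x = 5, but y > x fails since 4 ≤ 5.
  • y = 5: the equation gives -3x = -17, so x would not be an integer.
Every case fails, so no integer solution exists.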